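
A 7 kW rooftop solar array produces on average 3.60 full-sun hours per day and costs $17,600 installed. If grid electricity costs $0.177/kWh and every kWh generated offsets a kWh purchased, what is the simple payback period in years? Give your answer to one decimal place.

10.8 years

Daily generation = 7 kW × 3.60 h = 25.2 kWh
Annual generation = 25.2 × 365 = 9198 kWh
Annual savings = 9198 × $0.177 = $1,628.05
Payback = $17,600 / $1,628.05 = 10.8 years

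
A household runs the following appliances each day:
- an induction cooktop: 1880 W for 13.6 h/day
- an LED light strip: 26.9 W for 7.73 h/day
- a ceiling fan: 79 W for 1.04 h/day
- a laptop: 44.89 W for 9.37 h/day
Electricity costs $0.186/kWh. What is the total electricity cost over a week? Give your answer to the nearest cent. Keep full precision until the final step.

$34.21

induction cooktop: 1880 W × 13.6 h × 7 d = 178,976 Wh = 179 kWh
LED light strip: 26.9 W × 7.73 h × 7 d = 1,456 Wh = 1.456 kWh
ceiling fan: 79 W × 1.04 h × 7 d = 575 Wh = 0.5751 kWh
laptop: 44.89 W × 9.37 h × 7 d = 2,944 Wh = 2.944 kWh
Total energy = 179 + 1.456 + 0.5751 + 2.944 = 184 kWh
Cost = 184 kWh × $0.186 = $34.21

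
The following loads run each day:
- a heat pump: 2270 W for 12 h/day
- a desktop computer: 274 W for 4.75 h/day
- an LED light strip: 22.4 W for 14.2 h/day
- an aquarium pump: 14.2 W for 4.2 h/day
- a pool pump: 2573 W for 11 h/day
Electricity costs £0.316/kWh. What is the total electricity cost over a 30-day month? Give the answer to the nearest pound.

heat pump: 2270 W × 12 h × 30 d = 817,200 Wh = 817.2 kWh
desktop computer: 274 W × 4.75 h × 30 d = 39,045 Wh = 39.05 kWh
LED light strip: 22.4 W × 14.2 h × 30 d = 9,542 Wh = 9.542 kWh
aquarium pump: 14.2 W × 4.2 h × 30 d = 1,789 Wh = 1.789 kWh
pool pump: 2573 W × 11 h × 30 d = 849,090 Wh = 849.1 kWh
Total energy = 817.2 + 39.05 + 9.542 + 1.789 + 849.1 = 1,717 kWh
Cost = 1,717 kWh × £0.316 = £542.47 ≈ £542

£542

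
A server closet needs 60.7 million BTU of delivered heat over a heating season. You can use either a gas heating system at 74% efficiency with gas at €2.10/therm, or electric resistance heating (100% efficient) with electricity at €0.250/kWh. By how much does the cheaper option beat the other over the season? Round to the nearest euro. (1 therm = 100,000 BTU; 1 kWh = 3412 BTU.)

Heat load = 60.7 × 10⁶ BTU = 60,700,000 BTU
Gas: input = 60,700,000 / 0.74 = 82,027,027 BTU = 820.3 therm → 820.3 × €2.10 = €1,722.57
Electric: 60,700,000 BTU / 3412 = 17,790 kWh → × €0.250 = €4,447.54
Difference = |€1,722.57 − €4,447.54| = €2,724.97 ≈ €2725

€2725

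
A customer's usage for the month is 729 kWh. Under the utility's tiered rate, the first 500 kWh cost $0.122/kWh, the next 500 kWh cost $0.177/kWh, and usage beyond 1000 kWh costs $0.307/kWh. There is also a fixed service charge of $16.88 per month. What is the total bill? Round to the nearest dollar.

$118

First 500 kWh × $0.122 = $61.00
Next 229 kWh × $0.177 = $40.53
Remaining tier: 0 kWh (not reached)
Energy charge = $101.53; + service $16.88 = $118.41 ≈ $118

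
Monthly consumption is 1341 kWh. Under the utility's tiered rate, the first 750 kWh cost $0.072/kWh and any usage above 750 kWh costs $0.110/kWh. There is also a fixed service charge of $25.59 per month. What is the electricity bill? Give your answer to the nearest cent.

First 750 kWh × $0.072 = $54.00
Remaining 591 kWh × $0.110 = $65.01
Energy charge = $119.01; + service $25.59 = $144.60

$144.60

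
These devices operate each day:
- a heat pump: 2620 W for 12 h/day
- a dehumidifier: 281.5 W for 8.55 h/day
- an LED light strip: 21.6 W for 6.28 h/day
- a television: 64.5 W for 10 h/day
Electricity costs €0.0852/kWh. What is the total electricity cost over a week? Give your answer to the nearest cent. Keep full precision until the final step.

€20.65

heat pump: 2620 W × 12 h × 7 d = 220,080 Wh = 220.1 kWh
dehumidifier: 281.5 W × 8.55 h × 7 d = 16,848 Wh = 16.85 kWh
LED light strip: 21.6 W × 6.28 h × 7 d = 950 Wh = 0.9495 kWh
television: 64.5 W × 10 h × 7 d = 4,515 Wh = 4.515 kWh
Total energy = 220.1 + 16.85 + 0.9495 + 4.515 = 242.4 kWh
Cost = 242.4 kWh × €0.0852 = €20.65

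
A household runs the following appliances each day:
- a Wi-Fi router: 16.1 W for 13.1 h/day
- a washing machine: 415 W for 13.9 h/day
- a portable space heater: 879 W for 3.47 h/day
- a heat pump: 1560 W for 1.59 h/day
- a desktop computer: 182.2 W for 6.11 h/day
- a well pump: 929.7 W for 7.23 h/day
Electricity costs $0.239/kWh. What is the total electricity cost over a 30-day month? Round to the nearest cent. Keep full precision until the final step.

$138.70

Wi-Fi router: 16.1 W × 13.1 h × 30 d = 6,327 Wh = 6.327 kWh
washing machine: 415 W × 13.9 h × 30 d = 173,055 Wh = 173.1 kWh
portable space heater: 879 W × 3.47 h × 30 d = 91,504 Wh = 91.5 kWh
heat pump: 1560 W × 1.59 h × 30 d = 74,412 Wh = 74.41 kWh
desktop computer: 182.2 W × 6.11 h × 30 d = 33,397 Wh = 33.4 kWh
well pump: 929.7 W × 7.23 h × 30 d = 201,652 Wh = 201.7 kWh
Total energy = 6.327 + 173.1 + 91.5 + 74.41 + 33.4 + 201.7 = 580.3 kWh
Cost = 580.3 kWh × $0.239 = $138.70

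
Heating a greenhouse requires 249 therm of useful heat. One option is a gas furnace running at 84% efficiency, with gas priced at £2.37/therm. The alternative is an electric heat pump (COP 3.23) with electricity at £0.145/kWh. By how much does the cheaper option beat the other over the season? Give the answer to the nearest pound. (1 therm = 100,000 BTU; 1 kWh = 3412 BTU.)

Heat load = 249 therm × 100,000 = 24,900,000 BTU
Gas: input = 24,900,000 / 0.84 = 29,642,857 BTU = 296.4 therm → 296.4 × £2.37 = £702.54
Heat pump: 24,900,000 BTU / 3412 = 7,298 kWh heat; / 3.23 = 2,259 kWh in → × £0.145 = £327.61
Difference = |£702.54 − £327.61| = £374.93 ≈ £375

£375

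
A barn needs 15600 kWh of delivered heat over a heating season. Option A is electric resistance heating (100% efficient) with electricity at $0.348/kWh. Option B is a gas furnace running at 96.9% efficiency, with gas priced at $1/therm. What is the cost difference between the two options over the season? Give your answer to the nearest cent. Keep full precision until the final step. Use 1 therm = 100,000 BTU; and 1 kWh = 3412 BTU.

$4879.50

Heat load = 15600 kWh × 3412 = 53,227,200 BTU
Gas: input = 53,227,200 / 0.969 = 54,930,031 BTU = 549.3 therm → 549.3 × $1 = $549.30
Electric: 53,227,200 BTU / 3412 = 15,600 kWh → × $0.348 = $5,428.80
Difference = |$549.30 − $5,428.80| = $4,879.50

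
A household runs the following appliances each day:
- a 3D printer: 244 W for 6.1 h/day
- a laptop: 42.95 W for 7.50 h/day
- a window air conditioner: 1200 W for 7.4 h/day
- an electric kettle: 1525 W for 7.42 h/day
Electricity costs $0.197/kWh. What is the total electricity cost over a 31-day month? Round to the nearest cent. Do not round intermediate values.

3D printer: 244 W × 6.1 h × 31 d = 46,140 Wh = 46.14 kWh
laptop: 42.95 W × 7.50 h × 31 d = 9,986 Wh = 9.986 kWh
window air conditioner: 1200 W × 7.4 h × 31 d = 275,280 Wh = 275.3 kWh
electric kettle: 1525 W × 7.42 h × 31 d = 350,780 Wh = 350.8 kWh
Total energy = 46.14 + 9.986 + 275.3 + 350.8 = 682.2 kWh
Cost = 682.2 kWh × $0.197 = $134.39

$134.39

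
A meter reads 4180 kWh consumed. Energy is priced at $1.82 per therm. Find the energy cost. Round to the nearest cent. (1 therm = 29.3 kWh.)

$259.65

4180 kWh × (0.03413 therm/kWh) = 142.7 therm
Cost = 142.7 therm × $1.82/therm = $259.65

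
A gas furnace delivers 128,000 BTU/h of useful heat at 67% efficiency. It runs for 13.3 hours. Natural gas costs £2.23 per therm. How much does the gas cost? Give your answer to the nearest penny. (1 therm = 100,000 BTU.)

Heat delivered = 128,000 BTU/h × 13.3 h = 1,702,400 BTU
Gas input = 1,702,400 / 0.67 = 2,540,896 BTU
= 2,540,896 / 100,000 = 25.41 therm
Cost = 25.41 × £2.23/therm = £56.66

£56.66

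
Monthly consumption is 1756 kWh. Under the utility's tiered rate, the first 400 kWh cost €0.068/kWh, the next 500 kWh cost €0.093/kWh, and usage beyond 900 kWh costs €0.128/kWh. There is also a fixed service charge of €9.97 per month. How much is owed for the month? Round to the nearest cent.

First 400 kWh × €0.068 = €27.20
Next 500 kWh × €0.093 = €46.50
Remaining 856 kWh × €0.128 = €109.57
Energy charge = €183.27; + service €9.97 = €193.24

€193.24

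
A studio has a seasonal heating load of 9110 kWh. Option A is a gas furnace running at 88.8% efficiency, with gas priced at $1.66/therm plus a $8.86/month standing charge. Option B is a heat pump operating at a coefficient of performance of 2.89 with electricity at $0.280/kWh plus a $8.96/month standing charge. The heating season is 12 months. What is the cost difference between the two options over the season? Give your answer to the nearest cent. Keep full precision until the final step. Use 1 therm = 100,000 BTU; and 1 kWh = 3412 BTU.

$302.77

Heat load = 9110 kWh × 3412 = 31,083,320 BTU
Gas: input = 31,083,320 / 0.888 = 35,003,739 BTU = 350 therm → 350 × $1.66 = $581.06; + 12 × $8.86 standing = $687.38
Heat pump: 31,083,320 BTU / 3412 = 9,110 kWh heat; / 2.89 = 3,152 kWh in → × $0.280 = $882.63; + 12 × $8.96 standing = $990.15
Difference = |$687.38 − $990.15| = $302.77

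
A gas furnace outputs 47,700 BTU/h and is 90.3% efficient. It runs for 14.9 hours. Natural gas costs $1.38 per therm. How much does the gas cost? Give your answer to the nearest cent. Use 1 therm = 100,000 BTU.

Heat delivered = 47,700 BTU/h × 14.9 h = 710,730 BTU
Gas input = 710,730 / 0.903 = 787,076 BTU
= 787,076 / 100,000 = 7.871 therm
Cost = 7.871 × $1.38/therm = $10.86

$10.86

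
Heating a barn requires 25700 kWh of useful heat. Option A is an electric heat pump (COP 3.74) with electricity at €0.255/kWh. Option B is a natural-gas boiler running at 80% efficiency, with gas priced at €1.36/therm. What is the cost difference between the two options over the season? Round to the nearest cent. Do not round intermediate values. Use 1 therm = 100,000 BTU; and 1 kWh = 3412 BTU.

Heat load = 25700 kWh × 3412 = 87,688,400 BTU
Gas: input = 87,688,400 / 0.800 = 109,610,500 BTU = 1,096 therm → 1,096 × €1.36 = €1,490.70
Heat pump: 87,688,400 BTU / 3412 = 25,700 kWh heat; / 3.74 = 6,872 kWh in → × €0.255 = €1,752.27
Difference = |€1,490.70 − €1,752.27| = €261.57

€261.57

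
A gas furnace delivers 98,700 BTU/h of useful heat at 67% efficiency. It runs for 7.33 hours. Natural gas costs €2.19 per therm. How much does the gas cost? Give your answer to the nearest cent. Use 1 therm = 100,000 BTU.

€23.65

Heat delivered = 98,700 BTU/h × 7.33 h = 723,471 BTU
Gas input = 723,471 / 0.67 = 1,079,807 BTU
= 1,079,807 / 100,000 = 10.8 therm
Cost = 10.8 × €2.19/therm = €23.65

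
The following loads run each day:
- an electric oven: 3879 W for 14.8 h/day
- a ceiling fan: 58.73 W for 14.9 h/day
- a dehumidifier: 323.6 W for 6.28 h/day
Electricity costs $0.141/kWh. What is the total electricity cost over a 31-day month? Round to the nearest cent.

$263.64

electric oven: 3879 W × 14.8 h × 31 d = 1,779,685 Wh = 1,780 kWh
ceiling fan: 58.73 W × 14.9 h × 31 d = 27,127 Wh = 27.13 kWh
dehumidifier: 323.6 W × 6.28 h × 31 d = 62,998 Wh = 63 kWh
Total energy = 1,780 + 27.13 + 63 = 1,870 kWh
Cost = 1,870 kWh × $0.141 = $263.64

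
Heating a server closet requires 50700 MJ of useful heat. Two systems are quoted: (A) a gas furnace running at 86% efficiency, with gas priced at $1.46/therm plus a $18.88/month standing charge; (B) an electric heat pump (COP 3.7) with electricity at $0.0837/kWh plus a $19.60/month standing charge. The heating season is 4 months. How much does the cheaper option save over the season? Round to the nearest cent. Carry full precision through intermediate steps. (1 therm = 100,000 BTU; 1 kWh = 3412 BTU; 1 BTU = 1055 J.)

Heat load = 50700 MJ = 50,700,000,000 J / 1055 = 48,056,872 BTU
Gas: input = 48,056,872 / 0.86 = 55,880,084 BTU = 558.8 therm → 558.8 × $1.46 = $815.85; + 4 × $18.88 standing = $891.37
Heat pump: 48,056,872 BTU / 3412 = 14,080 kWh heat; / 3.7 = 3,807 kWh in → × $0.0837 = $318.62; + 4 × $19.60 standing = $397.02
Difference = |$891.37 − $397.02| = $494.35

$494.35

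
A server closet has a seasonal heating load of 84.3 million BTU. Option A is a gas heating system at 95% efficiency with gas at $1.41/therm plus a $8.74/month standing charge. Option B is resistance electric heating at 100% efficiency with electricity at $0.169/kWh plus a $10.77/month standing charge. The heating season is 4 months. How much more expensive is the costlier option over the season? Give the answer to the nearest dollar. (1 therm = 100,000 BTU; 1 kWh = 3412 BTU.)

Heat load = 84.3 × 10⁶ BTU = 84,300,000 BTU
Gas: input = 84,300,000 / 0.95 = 88,736,842 BTU = 887.4 therm → 887.4 × $1.41 = $1,251.19; + 4 × $8.74 standing = $1,286.15
Electric: 84,300,000 BTU / 3412 = 24,710 kWh → × $0.169 = $4,175.47; + 4 × $10.77 standing = $4,218.55
Difference = |$1,286.15 − $4,218.55| = $2,932.40 ≈ $2932

$2932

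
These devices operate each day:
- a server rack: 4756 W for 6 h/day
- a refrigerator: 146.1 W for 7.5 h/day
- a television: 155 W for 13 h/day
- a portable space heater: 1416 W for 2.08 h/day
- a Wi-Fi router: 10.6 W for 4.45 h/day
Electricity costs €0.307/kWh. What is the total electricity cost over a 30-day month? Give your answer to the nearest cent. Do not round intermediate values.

€319.03

server rack: 4756 W × 6 h × 30 d = 856,080 Wh = 856.1 kWh
refrigerator: 146.1 W × 7.5 h × 30 d = 32,872 Wh = 32.87 kWh
television: 155 W × 13 h × 30 d = 60,450 Wh = 60.45 kWh
portable space heater: 1416 W × 2.08 h × 30 d = 88,358 Wh = 88.36 kWh
Wi-Fi router: 10.6 W × 4.45 h × 30 d = 1,415 Wh = 1.415 kWh
Total energy = 856.1 + 32.87 + 60.45 + 88.36 + 1.415 = 1,039 kWh
Cost = 1,039 kWh × €0.307 = €319.03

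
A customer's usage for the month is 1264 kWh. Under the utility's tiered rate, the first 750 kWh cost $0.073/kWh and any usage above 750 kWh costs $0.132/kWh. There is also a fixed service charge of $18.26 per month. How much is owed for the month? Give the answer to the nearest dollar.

$141

First 750 kWh × $0.073 = $54.75
Remaining 514 kWh × $0.132 = $67.85
Energy charge = $122.60; + service $18.26 = $140.86 ≈ $141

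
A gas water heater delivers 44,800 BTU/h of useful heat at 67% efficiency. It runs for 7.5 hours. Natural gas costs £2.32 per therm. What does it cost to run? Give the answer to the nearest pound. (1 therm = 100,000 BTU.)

Heat delivered = 44,800 BTU/h × 7.5 h = 336,000 BTU
Gas input = 336,000 / 0.67 = 501,493 BTU
= 501,493 / 100,000 = 5.015 therm
Cost = 5.015 × £2.32/therm = £11.63 ≈ £12

£12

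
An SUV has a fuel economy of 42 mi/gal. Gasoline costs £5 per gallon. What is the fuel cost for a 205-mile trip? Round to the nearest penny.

Fuel = 205 mi / 42 mpg = 4.881 gal
Cost = 4.881 gal × £5/gal = £24.40

£24.40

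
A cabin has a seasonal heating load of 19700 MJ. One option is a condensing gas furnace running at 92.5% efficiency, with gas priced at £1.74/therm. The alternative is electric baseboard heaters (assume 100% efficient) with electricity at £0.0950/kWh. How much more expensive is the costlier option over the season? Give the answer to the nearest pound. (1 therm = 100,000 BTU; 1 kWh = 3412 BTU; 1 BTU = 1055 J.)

Heat load = 19700 MJ = 19,700,000,000 J / 1055 = 18,672,986 BTU
Gas: input = 18,672,986 / 0.925 = 20,187,012 BTU = 201.9 therm → 201.9 × £1.74 = £351.25
Electric: 18,672,986 BTU / 3412 = 5,473 kWh → × £0.0950 = £519.91
Difference = |£351.25 − £519.91| = £168.66 ≈ £169

£169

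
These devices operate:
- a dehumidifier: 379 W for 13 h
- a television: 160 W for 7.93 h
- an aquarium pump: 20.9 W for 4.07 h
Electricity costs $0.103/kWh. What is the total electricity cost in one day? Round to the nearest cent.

dehumidifier: 379 W × 13 h = 4,927 Wh = 4.927 kWh
television: 160 W × 7.93 h = 1,269 Wh = 1.269 kWh
aquarium pump: 20.9 W × 4.07 h = 85 Wh = 0.08506 kWh
Total energy = 4.927 + 1.269 + 0.08506 = 6.281 kWh
Cost = 6.281 kWh × $0.103 = $0.65

$0.65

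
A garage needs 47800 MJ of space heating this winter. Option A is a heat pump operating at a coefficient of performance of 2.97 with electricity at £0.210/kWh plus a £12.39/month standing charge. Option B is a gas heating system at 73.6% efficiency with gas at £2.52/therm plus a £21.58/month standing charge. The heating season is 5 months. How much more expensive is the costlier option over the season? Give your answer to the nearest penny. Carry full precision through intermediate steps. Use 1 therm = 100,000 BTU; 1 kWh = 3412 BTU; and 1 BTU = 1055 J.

Heat load = 47800 MJ = 47,800,000,000 J / 1055 = 45,308,057 BTU
Gas: input = 45,308,057 / 0.736 = 61,559,860 BTU = 615.6 therm → 615.6 × £2.52 = £1,551.31; + 5 × £21.58 standing = £1,659.21
Heat pump: 45,308,057 BTU / 3412 = 13,280 kWh heat; / 2.97 = 4,471 kWh in → × £0.210 = £938.92; + 5 × £12.39 standing = £1,000.87
Difference = |£1,659.21 − £1,000.87| = £658.34

£658.34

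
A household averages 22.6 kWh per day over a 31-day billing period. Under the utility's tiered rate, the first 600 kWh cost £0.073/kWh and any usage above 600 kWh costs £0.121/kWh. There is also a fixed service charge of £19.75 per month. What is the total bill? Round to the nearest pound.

Usage = 22.6 kWh/day × 31 days = 700.6 kWh
First 600 kWh × £0.073 = £43.80
Remaining 100.6 kWh × £0.121 = £12.17
Energy charge = £55.97; + service £19.75 = £75.72 ≈ £76

£76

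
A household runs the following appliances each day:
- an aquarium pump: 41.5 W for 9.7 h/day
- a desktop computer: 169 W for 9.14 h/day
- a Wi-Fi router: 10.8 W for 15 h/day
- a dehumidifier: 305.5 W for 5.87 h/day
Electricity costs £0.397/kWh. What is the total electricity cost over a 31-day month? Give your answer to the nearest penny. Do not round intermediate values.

aquarium pump: 41.5 W × 9.7 h × 31 d = 12,479 Wh = 12.48 kWh
desktop computer: 169 W × 9.14 h × 31 d = 47,884 Wh = 47.88 kWh
Wi-Fi router: 10.8 W × 15 h × 31 d = 5,022 Wh = 5.022 kWh
dehumidifier: 305.5 W × 5.87 h × 31 d = 55,592 Wh = 55.59 kWh
Total energy = 12.48 + 47.88 + 5.022 + 55.59 = 121 kWh
Cost = 121 kWh × £0.397 = £48.03

£48.03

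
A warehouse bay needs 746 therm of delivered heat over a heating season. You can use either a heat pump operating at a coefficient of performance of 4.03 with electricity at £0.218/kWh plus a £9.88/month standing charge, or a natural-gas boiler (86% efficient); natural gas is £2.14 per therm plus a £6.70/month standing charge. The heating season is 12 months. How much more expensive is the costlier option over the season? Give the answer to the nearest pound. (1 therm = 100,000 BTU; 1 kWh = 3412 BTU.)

£635

Heat load = 746 therm × 100,000 = 74,600,000 BTU
Gas: input = 74,600,000 / 0.86 = 86,744,186 BTU = 867.4 therm → 867.4 × £2.14 = £1,856.33; + 12 × £6.70 standing = £1,936.73
Heat pump: 74,600,000 BTU / 3412 = 21,860 kWh heat; / 4.03 = 5,425 kWh in → × £0.218 = £1,182.72; + 12 × £9.88 standing = £1,301.28
Difference = |£1,936.73 − £1,301.28| = £635.45 ≈ £635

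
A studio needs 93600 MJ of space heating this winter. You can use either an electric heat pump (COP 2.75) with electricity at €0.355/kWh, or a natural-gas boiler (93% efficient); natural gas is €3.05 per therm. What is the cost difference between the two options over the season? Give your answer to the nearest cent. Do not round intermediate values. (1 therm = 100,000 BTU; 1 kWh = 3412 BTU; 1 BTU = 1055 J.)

€447.03

Heat load = 93600 MJ = 93,600,000,000 J / 1055 = 88,720,379 BTU
Gas: input = 88,720,379 / 0.93 = 95,398,257 BTU = 954 therm → 954 × €3.05 = €2,909.65
Heat pump: 88,720,379 BTU / 3412 = 26,000 kWh heat; / 2.75 = 9,455 kWh in → × €0.355 = €3,356.68
Difference = |€2,909.65 − €3,356.68| = €447.03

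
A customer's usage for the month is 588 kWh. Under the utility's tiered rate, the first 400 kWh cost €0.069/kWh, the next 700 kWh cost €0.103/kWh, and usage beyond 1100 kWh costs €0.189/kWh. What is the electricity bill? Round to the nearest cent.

First 400 kWh × €0.069 = €27.60
Next 188 kWh × €0.103 = €19.36
Remaining tier: 0 kWh (not reached)
Total = €46.96

€46.96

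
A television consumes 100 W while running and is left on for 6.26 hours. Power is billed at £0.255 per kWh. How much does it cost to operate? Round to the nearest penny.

£0.16

Energy = 100 W × 6.26 h = 626 Wh = 0.626 kWh
Cost = 0.626 kWh × £0.255/kWh = £0.16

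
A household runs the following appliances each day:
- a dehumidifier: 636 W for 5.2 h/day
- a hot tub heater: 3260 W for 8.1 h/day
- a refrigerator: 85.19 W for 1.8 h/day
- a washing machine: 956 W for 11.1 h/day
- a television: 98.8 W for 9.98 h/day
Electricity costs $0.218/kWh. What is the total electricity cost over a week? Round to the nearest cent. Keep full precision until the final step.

dehumidifier: 636 W × 5.2 h × 7 d = 23,150 Wh = 23.15 kWh
hot tub heater: 3260 W × 8.1 h × 7 d = 184,842 Wh = 184.8 kWh
refrigerator: 85.19 W × 1.8 h × 7 d = 1,073 Wh = 1.073 kWh
washing machine: 956 W × 11.1 h × 7 d = 74,281 Wh = 74.28 kWh
television: 98.8 W × 9.98 h × 7 d = 6,902 Wh = 6.902 kWh
Total energy = 23.15 + 184.8 + 1.073 + 74.28 + 6.902 = 290.2 kWh
Cost = 290.2 kWh × $0.218 = $63.27

$63.27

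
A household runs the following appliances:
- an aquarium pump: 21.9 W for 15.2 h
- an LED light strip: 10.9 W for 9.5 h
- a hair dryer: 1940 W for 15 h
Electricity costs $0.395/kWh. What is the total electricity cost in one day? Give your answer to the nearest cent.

aquarium pump: 21.9 W × 15.2 h = 333 Wh = 0.3329 kWh
LED light strip: 10.9 W × 9.5 h = 104 Wh = 0.1036 kWh
hair dryer: 1940 W × 15 h = 29,100 Wh = 29.1 kWh
Total energy = 0.3329 + 0.1036 + 29.1 = 29.54 kWh
Cost = 29.54 kWh × $0.395 = $11.67

$11.67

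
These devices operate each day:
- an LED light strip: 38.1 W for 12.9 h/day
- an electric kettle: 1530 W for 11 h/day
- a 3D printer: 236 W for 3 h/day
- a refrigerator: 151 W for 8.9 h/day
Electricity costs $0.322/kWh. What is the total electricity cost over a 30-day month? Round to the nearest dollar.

LED light strip: 38.1 W × 12.9 h × 30 d = 14,745 Wh = 14.74 kWh
electric kettle: 1530 W × 11 h × 30 d = 504,900 Wh = 504.9 kWh
3D printer: 236 W × 3 h × 30 d = 21,240 Wh = 21.24 kWh
refrigerator: 151 W × 8.9 h × 30 d = 40,317 Wh = 40.32 kWh
Total energy = 14.74 + 504.9 + 21.24 + 40.32 = 581.2 kWh
Cost = 581.2 kWh × $0.322 = $187.15 ≈ $187

$187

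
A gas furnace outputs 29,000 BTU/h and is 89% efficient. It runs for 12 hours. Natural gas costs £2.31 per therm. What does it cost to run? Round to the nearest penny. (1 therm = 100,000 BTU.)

Heat delivered = 29,000 BTU/h × 12 h = 348,000 BTU
Gas input = 348,000 / 0.890 = 391,011 BTU
= 391,011 / 100,000 = 3.91 therm
Cost = 3.91 × £2.31/therm = £9.03

£9.03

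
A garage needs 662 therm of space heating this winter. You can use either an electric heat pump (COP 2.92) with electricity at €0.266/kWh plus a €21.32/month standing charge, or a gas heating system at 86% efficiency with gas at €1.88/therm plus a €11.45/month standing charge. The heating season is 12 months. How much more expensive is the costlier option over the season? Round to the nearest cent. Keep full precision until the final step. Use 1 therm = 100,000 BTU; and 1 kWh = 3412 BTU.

Heat load = 662 therm × 100,000 = 66,200,000 BTU
Gas: input = 66,200,000 / 0.86 = 76,976,744 BTU = 769.8 therm → 769.8 × €1.88 = €1,447.16; + 12 × €11.45 standing = €1,584.56
Heat pump: 66,200,000 BTU / 3412 = 19,400 kWh heat; / 2.92 = 6,645 kWh in → × €0.266 = €1,767.45; + 12 × €21.32 standing = €2,023.29
Difference = |€1,584.56 − €2,023.29| = €438.73

€438.73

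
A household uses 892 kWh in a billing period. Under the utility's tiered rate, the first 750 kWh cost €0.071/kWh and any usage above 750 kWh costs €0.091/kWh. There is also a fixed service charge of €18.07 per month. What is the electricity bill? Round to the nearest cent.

First 750 kWh × €0.071 = €53.25
Remaining 142 kWh × €0.091 = €12.92
Energy charge = €66.17; + service €18.07 = €84.24

€84.24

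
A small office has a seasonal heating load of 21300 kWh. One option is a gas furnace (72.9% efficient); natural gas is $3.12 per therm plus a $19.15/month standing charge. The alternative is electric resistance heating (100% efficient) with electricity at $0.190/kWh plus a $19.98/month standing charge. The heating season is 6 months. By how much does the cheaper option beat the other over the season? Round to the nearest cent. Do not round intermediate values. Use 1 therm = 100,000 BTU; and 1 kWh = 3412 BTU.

$941.58

Heat load = 21300 kWh × 3412 = 72,675,600 BTU
Gas: input = 72,675,600 / 0.729 = 99,692,181 BTU = 996.9 therm → 996.9 × $3.12 = $3,110.40; + 6 × $19.15 standing = $3,225.30
Electric: 72,675,600 BTU / 3412 = 21,300 kWh → × $0.190 = $4,047.00; + 6 × $19.98 standing = $4,166.88
Difference = |$3,225.30 − $4,166.88| = $941.58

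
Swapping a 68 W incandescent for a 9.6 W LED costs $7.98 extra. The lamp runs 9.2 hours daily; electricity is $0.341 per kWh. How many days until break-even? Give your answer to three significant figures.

Power saved = 68 − 9.6 = 58.4 W
Daily energy saved = 58.4 W × 9.2 h = 537.3 Wh = 0.53728 kWh
Daily savings = 0.53728 × $0.341 = $0.1832
Payback = $7.98 / $0.1832 per day = 43.56 days

43.6 days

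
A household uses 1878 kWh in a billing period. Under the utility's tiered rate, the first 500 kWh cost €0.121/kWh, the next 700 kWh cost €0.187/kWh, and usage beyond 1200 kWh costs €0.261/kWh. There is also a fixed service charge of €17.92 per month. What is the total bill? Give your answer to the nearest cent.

€386.28

First 500 kWh × €0.121 = €60.50
Next 700 kWh × €0.187 = €130.90
Remaining 678 kWh × €0.261 = €176.96
Energy charge = €368.36; + service €17.92 = €386.28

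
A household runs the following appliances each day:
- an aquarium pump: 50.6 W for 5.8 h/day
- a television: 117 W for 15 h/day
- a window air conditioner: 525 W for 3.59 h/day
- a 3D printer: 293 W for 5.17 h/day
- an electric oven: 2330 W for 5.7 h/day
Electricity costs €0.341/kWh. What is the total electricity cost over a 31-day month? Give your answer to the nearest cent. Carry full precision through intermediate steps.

aquarium pump: 50.6 W × 5.8 h × 31 d = 9,098 Wh = 9.098 kWh
television: 117 W × 15 h × 31 d = 54,405 Wh = 54.41 kWh
window air conditioner: 525 W × 3.59 h × 31 d = 58,427 Wh = 58.43 kWh
3D printer: 293 W × 5.17 h × 31 d = 46,959 Wh = 46.96 kWh
electric oven: 2330 W × 5.7 h × 31 d = 411,711 Wh = 411.7 kWh
Total energy = 9.098 + 54.41 + 58.43 + 46.96 + 411.7 = 580.6 kWh
Cost = 580.6 kWh × €0.341 = €197.98

€197.98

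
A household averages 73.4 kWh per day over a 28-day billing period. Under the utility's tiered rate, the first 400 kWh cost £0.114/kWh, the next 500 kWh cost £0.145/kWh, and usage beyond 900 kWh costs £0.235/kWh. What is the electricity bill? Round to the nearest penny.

£389.57

Usage = 73.4 kWh/day × 28 days = 2055.2 kWh
First 400 kWh × £0.114 = £45.60
Next 500 kWh × £0.145 = £72.50
Remaining 1155.2 kWh × £0.235 = £271.47
Total = £389.57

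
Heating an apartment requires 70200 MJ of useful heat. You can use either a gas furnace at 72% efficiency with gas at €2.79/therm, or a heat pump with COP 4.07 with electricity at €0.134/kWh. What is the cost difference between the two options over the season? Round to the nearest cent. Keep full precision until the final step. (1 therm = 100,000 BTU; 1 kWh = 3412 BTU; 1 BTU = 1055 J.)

Heat load = 70200 MJ = 70,200,000,000 J / 1055 = 66,540,284 BTU
Gas: input = 66,540,284 / 0.72 = 92,417,062 BTU = 924.2 therm → 924.2 × €2.79 = €2,578.44
Heat pump: 66,540,284 BTU / 3412 = 19,500 kWh heat; / 4.07 = 4,792 kWh in → × €0.134 = €642.08
Difference = |€2,578.44 − €642.08| = €1,936.36

€1936.36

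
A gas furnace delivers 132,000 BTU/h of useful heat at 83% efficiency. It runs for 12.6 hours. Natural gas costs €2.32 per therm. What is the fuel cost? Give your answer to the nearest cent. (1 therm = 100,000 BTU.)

€46.49

Heat delivered = 132,000 BTU/h × 12.6 h = 1,663,200 BTU
Gas input = 1,663,200 / 0.83 = 2,003,855 BTU
= 2,003,855 / 100,000 = 20.04 therm
Cost = 20.04 × €2.32/therm = €46.49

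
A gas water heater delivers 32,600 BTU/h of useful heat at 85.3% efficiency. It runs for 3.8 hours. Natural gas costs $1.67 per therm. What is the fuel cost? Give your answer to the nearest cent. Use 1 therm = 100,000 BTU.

Heat delivered = 32,600 BTU/h × 3.8 h = 123,880 BTU
Gas input = 123,880 / 0.853 = 145,229 BTU
= 145,229 / 100,000 = 1.452 therm
Cost = 1.452 × $1.67/therm = $2.43

$2.43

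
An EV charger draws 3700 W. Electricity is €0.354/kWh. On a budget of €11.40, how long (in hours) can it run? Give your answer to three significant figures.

8.70 h

Energy budget = €11.40 / €0.354 per kWh = 32.2 kWh = 32,203 Wh
Runtime = 32,203 Wh / 3700 W = 8.704 h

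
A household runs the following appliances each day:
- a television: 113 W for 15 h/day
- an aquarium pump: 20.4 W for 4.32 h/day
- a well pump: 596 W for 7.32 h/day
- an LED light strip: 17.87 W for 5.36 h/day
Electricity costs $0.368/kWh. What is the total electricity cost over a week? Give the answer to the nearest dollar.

television: 113 W × 15 h × 7 d = 11,865 Wh = 11.87 kWh
aquarium pump: 20.4 W × 4.32 h × 7 d = 617 Wh = 0.6169 kWh
well pump: 596 W × 7.32 h × 7 d = 30,539 Wh = 30.54 kWh
LED light strip: 17.87 W × 5.36 h × 7 d = 670 Wh = 0.6705 kWh
Total energy = 11.87 + 0.6169 + 30.54 + 0.6705 = 43.69 kWh
Cost = 43.69 kWh × $0.368 = $16.08 ≈ $16

$16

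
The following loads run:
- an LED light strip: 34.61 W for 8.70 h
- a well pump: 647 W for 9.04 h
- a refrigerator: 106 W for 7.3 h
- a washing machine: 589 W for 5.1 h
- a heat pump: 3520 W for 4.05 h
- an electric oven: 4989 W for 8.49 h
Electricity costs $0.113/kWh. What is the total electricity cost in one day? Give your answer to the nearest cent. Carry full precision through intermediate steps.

$7.52

LED light strip: 34.61 W × 8.70 h = 301 Wh = 0.3011 kWh
well pump: 647 W × 9.04 h = 5,849 Wh = 5.849 kWh
refrigerator: 106 W × 7.3 h = 774 Wh = 0.7738 kWh
washing machine: 589 W × 5.1 h = 3,004 Wh = 3.004 kWh
heat pump: 3520 W × 4.05 h = 14,256 Wh = 14.26 kWh
electric oven: 4989 W × 8.49 h = 42,357 Wh = 42.36 kWh
Total energy = 0.3011 + 5.849 + 0.7738 + 3.004 + 14.26 + 42.36 = 66.54 kWh
Cost = 66.54 kWh × $0.113 = $7.52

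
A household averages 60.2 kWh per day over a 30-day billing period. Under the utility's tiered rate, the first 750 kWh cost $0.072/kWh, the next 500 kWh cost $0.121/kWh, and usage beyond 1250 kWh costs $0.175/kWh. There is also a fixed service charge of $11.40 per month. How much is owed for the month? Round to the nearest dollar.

$223

Usage = 60.2 kWh/day × 30 days = 1806 kWh
First 750 kWh × $0.072 = $54.00
Next 500 kWh × $0.121 = $60.50
Remaining 556 kWh × $0.175 = $97.30
Energy charge = $211.80; + service $11.40 = $223.20 ≈ $223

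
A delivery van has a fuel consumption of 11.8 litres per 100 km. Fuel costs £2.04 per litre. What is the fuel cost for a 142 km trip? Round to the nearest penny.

£34.18

Fuel = 11.8 L/100 km × 142 km / 100 = 16.76 L
Cost = 16.76 L × £2.04/L = £34.18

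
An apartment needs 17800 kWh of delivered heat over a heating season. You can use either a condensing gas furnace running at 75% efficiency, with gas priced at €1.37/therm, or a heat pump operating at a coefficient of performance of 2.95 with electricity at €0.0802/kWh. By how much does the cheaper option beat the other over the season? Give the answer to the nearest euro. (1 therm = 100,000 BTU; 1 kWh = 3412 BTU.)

Heat load = 17800 kWh × 3412 = 60,733,600 BTU
Gas: input = 60,733,600 / 0.75 = 80,978,133 BTU = 809.8 therm → 809.8 × €1.37 = €1,109.40
Heat pump: 60,733,600 BTU / 3412 = 17,800 kWh heat; / 2.95 = 6,034 kWh in → × €0.0802 = €483.92
Difference = |€1,109.40 − €483.92| = €625.48 ≈ €625

€625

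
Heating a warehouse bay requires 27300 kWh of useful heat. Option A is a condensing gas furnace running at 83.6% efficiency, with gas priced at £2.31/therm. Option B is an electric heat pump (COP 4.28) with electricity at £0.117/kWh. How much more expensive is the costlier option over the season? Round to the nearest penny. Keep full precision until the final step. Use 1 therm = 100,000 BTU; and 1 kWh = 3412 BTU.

£1827.53

Heat load = 27300 kWh × 3412 = 93,147,600 BTU
Gas: input = 93,147,600 / 0.836 = 111,420,574 BTU = 1,114 therm → 1,114 × £2.31 = £2,573.82
Heat pump: 93,147,600 BTU / 3412 = 27,300 kWh heat; / 4.28 = 6,379 kWh in → × £0.117 = £746.29
Difference = |£2,573.82 − £746.29| = £1,827.53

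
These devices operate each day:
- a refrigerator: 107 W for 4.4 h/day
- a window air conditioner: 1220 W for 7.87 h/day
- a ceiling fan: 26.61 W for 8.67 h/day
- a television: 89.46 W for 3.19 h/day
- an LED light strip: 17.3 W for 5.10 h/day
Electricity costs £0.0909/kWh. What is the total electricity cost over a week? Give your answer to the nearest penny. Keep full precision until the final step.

£6.79

refrigerator: 107 W × 4.4 h × 7 d = 3,296 Wh = 3.296 kWh
window air conditioner: 1220 W × 7.87 h × 7 d = 67,210 Wh = 67.21 kWh
ceiling fan: 26.61 W × 8.67 h × 7 d = 1,615 Wh = 1.615 kWh
television: 89.46 W × 3.19 h × 7 d = 1,998 Wh = 1.998 kWh
LED light strip: 17.3 W × 5.10 h × 7 d = 618 Wh = 0.6176 kWh
Total energy = 3.296 + 67.21 + 1.615 + 1.998 + 0.6176 = 74.74 kWh
Cost = 74.74 kWh × £0.0909 = £6.79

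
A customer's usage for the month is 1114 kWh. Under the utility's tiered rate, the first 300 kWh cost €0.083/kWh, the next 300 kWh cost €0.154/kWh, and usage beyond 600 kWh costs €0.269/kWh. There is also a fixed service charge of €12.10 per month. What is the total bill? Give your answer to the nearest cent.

€221.47

First 300 kWh × €0.083 = €24.90
Next 300 kWh × €0.154 = €46.20
Remaining 514 kWh × €0.269 = €138.27
Energy charge = €209.37; + service €12.10 = €221.47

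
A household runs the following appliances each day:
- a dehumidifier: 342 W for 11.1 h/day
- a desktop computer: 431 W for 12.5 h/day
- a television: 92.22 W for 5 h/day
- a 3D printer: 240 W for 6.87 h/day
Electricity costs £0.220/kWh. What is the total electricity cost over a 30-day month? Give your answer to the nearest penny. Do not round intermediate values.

dehumidifier: 342 W × 11.1 h × 30 d = 113,886 Wh = 113.9 kWh
desktop computer: 431 W × 12.5 h × 30 d = 161,625 Wh = 161.6 kWh
television: 92.22 W × 5 h × 30 d = 13,833 Wh = 13.83 kWh
3D printer: 240 W × 6.87 h × 30 d = 49,464 Wh = 49.46 kWh
Total energy = 113.9 + 161.6 + 13.83 + 49.46 = 338.8 kWh
Cost = 338.8 kWh × £0.220 = £74.54

£74.54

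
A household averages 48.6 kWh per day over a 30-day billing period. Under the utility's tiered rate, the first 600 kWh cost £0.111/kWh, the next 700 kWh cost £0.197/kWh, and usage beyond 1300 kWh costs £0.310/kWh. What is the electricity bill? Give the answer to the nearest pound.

£253

Usage = 48.6 kWh/day × 30 days = 1458 kWh
First 600 kWh × £0.111 = £66.60
Next 700 kWh × £0.197 = £137.90
Remaining 158 kWh × £0.310 = £48.98
Total = £253.48 ≈ £253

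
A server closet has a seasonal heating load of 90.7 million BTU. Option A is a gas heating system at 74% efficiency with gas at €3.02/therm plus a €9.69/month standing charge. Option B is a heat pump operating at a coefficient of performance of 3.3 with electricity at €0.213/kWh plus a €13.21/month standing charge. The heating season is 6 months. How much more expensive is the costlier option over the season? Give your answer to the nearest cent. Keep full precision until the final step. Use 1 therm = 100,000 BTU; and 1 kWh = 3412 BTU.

€1964.63

Heat load = 90.7 × 10⁶ BTU = 90,700,000 BTU
Gas: input = 90,700,000 / 0.740 = 122,567,568 BTU = 1,226 therm → 1,226 × €3.02 = €3,701.54; + 6 × €9.69 standing = €3,759.68
Heat pump: 90,700,000 BTU / 3412 = 26,580 kWh heat; / 3.3 = 8,055 kWh in → × €0.213 = €1,715.79; + 6 × €13.21 standing = €1,795.05
Difference = |€3,759.68 − €1,795.05| = €1,964.63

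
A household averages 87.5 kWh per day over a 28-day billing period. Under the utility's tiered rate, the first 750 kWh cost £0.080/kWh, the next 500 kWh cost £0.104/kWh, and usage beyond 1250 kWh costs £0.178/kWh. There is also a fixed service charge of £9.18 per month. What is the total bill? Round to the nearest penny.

£334.78

Usage = 87.5 kWh/day × 28 days = 2450 kWh
First 750 kWh × £0.080 = £60.00
Next 500 kWh × £0.104 = £52.00
Remaining 1200 kWh × £0.178 = £213.60
Energy charge = £325.60; + service £9.18 = £334.78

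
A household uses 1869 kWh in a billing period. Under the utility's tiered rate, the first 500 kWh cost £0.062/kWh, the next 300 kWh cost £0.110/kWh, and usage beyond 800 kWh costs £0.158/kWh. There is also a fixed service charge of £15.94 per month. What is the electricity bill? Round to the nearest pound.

£249

First 500 kWh × £0.062 = £31.00
Next 300 kWh × £0.110 = £33.00
Remaining 1069 kWh × £0.158 = £168.90
Energy charge = £232.90; + service £15.94 = £248.84 ≈ £249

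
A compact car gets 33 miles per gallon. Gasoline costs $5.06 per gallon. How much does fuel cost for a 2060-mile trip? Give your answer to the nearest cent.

$315.87

Fuel = 2060 mi / 33 mpg = 62.42 gal
Cost = 62.42 gal × $5.06/gal = $315.87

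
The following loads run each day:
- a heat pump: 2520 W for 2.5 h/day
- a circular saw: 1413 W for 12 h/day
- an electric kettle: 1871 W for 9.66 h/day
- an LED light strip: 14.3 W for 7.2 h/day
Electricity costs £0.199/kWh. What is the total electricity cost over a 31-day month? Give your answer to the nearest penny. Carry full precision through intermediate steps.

£255.60

heat pump: 2520 W × 2.5 h × 31 d = 195,300 Wh = 195.3 kWh
circular saw: 1413 W × 12 h × 31 d = 525,636 Wh = 525.6 kWh
electric kettle: 1871 W × 9.66 h × 31 d = 560,290 Wh = 560.3 kWh
LED light strip: 14.3 W × 7.2 h × 31 d = 3,192 Wh = 3.192 kWh
Total energy = 195.3 + 525.6 + 560.3 + 3.192 = 1,284 kWh
Cost = 1,284 kWh × £0.199 = £255.60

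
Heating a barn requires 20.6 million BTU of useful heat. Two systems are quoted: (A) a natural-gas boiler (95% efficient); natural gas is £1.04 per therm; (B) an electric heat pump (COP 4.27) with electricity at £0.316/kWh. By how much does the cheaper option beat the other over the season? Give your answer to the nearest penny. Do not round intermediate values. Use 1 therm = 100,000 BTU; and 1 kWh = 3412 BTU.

Heat load = 20.6 × 10⁶ BTU = 20,600,000 BTU
Gas: input = 20,600,000 / 0.95 = 21,684,211 BTU = 216.8 therm → 216.8 × £1.04 = £225.52
Heat pump: 20,600,000 BTU / 3412 = 6,038 kWh heat; / 4.27 = 1,414 kWh in → × £0.316 = £446.80
Difference = |£225.52 − £446.80| = £221.29

£221.29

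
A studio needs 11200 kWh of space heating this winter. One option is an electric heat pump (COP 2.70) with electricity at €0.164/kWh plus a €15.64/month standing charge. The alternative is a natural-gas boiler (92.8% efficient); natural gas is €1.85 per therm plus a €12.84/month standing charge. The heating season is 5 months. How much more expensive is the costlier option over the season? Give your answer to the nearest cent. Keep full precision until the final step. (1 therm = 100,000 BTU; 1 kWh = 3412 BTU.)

Heat load = 11200 kWh × 3412 = 38,214,400 BTU
Gas: input = 38,214,400 / 0.928 = 41,179,310 BTU = 411.8 therm → 411.8 × €1.85 = €761.82; + 5 × €12.84 standing = €826.02
Heat pump: 38,214,400 BTU / 3412 = 11,200 kWh heat; / 2.70 = 4,148 kWh in → × €0.164 = €680.30; + 5 × €15.64 standing = €758.50
Difference = |€826.02 − €758.50| = €67.52

€67.52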